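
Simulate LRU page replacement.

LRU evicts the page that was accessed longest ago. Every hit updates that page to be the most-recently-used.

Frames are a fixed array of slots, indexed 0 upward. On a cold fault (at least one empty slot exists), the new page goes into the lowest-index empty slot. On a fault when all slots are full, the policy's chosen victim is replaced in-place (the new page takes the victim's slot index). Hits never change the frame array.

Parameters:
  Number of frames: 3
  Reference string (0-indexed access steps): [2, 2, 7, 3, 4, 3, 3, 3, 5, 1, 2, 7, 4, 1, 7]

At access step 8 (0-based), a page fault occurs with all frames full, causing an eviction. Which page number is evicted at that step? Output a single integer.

Step 0: ref 2 -> FAULT, frames=[2,-,-]
Step 1: ref 2 -> HIT, frames=[2,-,-]
Step 2: ref 7 -> FAULT, frames=[2,7,-]
Step 3: ref 3 -> FAULT, frames=[2,7,3]
Step 4: ref 4 -> FAULT, evict 2, frames=[4,7,3]
Step 5: ref 3 -> HIT, frames=[4,7,3]
Step 6: ref 3 -> HIT, frames=[4,7,3]
Step 7: ref 3 -> HIT, frames=[4,7,3]
Step 8: ref 5 -> FAULT, evict 7, frames=[4,5,3]
At step 8: evicted page 7

Answer: 7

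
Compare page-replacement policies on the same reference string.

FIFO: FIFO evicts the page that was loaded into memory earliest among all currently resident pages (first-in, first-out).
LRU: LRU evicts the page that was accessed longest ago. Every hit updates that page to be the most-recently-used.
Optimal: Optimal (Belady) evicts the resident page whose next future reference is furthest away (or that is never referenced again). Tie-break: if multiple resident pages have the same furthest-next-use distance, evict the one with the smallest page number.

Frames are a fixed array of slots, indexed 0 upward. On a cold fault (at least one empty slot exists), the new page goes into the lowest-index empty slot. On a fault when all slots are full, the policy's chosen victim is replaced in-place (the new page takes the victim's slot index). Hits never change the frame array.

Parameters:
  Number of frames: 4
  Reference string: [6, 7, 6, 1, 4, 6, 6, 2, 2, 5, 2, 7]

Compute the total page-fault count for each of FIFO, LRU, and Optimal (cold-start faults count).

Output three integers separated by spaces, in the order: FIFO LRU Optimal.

--- FIFO ---
  step 0: ref 6 -> FAULT, frames=[6,-,-,-] (faults so far: 1)
  step 1: ref 7 -> FAULT, frames=[6,7,-,-] (faults so far: 2)
  step 2: ref 6 -> HIT, frames=[6,7,-,-] (faults so far: 2)
  step 3: ref 1 -> FAULT, frames=[6,7,1,-] (faults so far: 3)
  step 4: ref 4 -> FAULT, frames=[6,7,1,4] (faults so far: 4)
  step 5: ref 6 -> HIT, frames=[6,7,1,4] (faults so far: 4)
  step 6: ref 6 -> HIT, frames=[6,7,1,4] (faults so far: 4)
  step 7: ref 2 -> FAULT, evict 6, frames=[2,7,1,4] (faults so far: 5)
  step 8: ref 2 -> HIT, frames=[2,7,1,4] (faults so far: 5)
  step 9: ref 5 -> FAULT, evict 7, frames=[2,5,1,4] (faults so far: 6)
  step 10: ref 2 -> HIT, frames=[2,5,1,4] (faults so far: 6)
  step 11: ref 7 -> FAULT, evict 1, frames=[2,5,7,4] (faults so far: 7)
  FIFO total faults: 7
--- LRU ---
  step 0: ref 6 -> FAULT, frames=[6,-,-,-] (faults so far: 1)
  step 1: ref 7 -> FAULT, frames=[6,7,-,-] (faults so far: 2)
  step 2: ref 6 -> HIT, frames=[6,7,-,-] (faults so far: 2)
  step 3: ref 1 -> FAULT, frames=[6,7,1,-] (faults so far: 3)
  step 4: ref 4 -> FAULT, frames=[6,7,1,4] (faults so far: 4)
  step 5: ref 6 -> HIT, frames=[6,7,1,4] (faults so far: 4)
  step 6: ref 6 -> HIT, frames=[6,7,1,4] (faults so far: 4)
  step 7: ref 2 -> FAULT, evict 7, frames=[6,2,1,4] (faults so far: 5)
  step 8: ref 2 -> HIT, frames=[6,2,1,4] (faults so far: 5)
  step 9: ref 5 -> FAULT, evict 1, frames=[6,2,5,4] (faults so far: 6)
  step 10: ref 2 -> HIT, frames=[6,2,5,4] (faults so far: 6)
  step 11: ref 7 -> FAULT, evict 4, frames=[6,2,5,7] (faults so far: 7)
  LRU total faults: 7
--- Optimal ---
  step 0: ref 6 -> FAULT, frames=[6,-,-,-] (faults so far: 1)
  step 1: ref 7 -> FAULT, frames=[6,7,-,-] (faults so far: 2)
  step 2: ref 6 -> HIT, frames=[6,7,-,-] (faults so far: 2)
  step 3: ref 1 -> FAULT, frames=[6,7,1,-] (faults so far: 3)
  step 4: ref 4 -> FAULT, frames=[6,7,1,4] (faults so far: 4)
  step 5: ref 6 -> HIT, frames=[6,7,1,4] (faults so far: 4)
  step 6: ref 6 -> HIT, frames=[6,7,1,4] (faults so far: 4)
  step 7: ref 2 -> FAULT, evict 1, frames=[6,7,2,4] (faults so far: 5)
  step 8: ref 2 -> HIT, frames=[6,7,2,4] (faults so far: 5)
  step 9: ref 5 -> FAULT, evict 4, frames=[6,7,2,5] (faults so far: 6)
  step 10: ref 2 -> HIT, frames=[6,7,2,5] (faults so far: 6)
  step 11: ref 7 -> HIT, frames=[6,7,2,5] (faults so far: 6)
  Optimal total faults: 6

Answer: 7 7 6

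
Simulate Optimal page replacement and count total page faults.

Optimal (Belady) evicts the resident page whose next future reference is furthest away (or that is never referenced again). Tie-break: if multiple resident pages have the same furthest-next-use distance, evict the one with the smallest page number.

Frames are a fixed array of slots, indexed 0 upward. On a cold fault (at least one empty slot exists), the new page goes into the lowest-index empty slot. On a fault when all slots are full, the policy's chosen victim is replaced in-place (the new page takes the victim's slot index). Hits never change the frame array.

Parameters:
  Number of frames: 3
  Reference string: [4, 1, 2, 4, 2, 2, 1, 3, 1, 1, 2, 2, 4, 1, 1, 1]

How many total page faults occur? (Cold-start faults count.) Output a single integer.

Step 0: ref 4 → FAULT, frames=[4,-,-]
Step 1: ref 1 → FAULT, frames=[4,1,-]
Step 2: ref 2 → FAULT, frames=[4,1,2]
Step 3: ref 4 → HIT, frames=[4,1,2]
Step 4: ref 2 → HIT, frames=[4,1,2]
Step 5: ref 2 → HIT, frames=[4,1,2]
Step 6: ref 1 → HIT, frames=[4,1,2]
Step 7: ref 3 → FAULT (evict 4), frames=[3,1,2]
Step 8: ref 1 → HIT, frames=[3,1,2]
Step 9: ref 1 → HIT, frames=[3,1,2]
Step 10: ref 2 → HIT, frames=[3,1,2]
Step 11: ref 2 → HIT, frames=[3,1,2]
Step 12: ref 4 → FAULT (evict 2), frames=[3,1,4]
Step 13: ref 1 → HIT, frames=[3,1,4]
Step 14: ref 1 → HIT, frames=[3,1,4]
Step 15: ref 1 → HIT, frames=[3,1,4]
Total faults: 5

Answer: 5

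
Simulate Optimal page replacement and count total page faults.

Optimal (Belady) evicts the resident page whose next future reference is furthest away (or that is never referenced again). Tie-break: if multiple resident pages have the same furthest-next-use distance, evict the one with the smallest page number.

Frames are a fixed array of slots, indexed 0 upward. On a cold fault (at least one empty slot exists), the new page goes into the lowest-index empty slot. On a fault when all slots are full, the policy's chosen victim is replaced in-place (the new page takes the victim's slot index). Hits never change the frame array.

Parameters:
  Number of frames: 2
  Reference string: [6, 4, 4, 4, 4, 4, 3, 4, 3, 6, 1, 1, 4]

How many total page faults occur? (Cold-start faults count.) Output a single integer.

Answer: 5

Derivation:
Step 0: ref 6 → FAULT, frames=[6,-]
Step 1: ref 4 → FAULT, frames=[6,4]
Step 2: ref 4 → HIT, frames=[6,4]
Step 3: ref 4 → HIT, frames=[6,4]
Step 4: ref 4 → HIT, frames=[6,4]
Step 5: ref 4 → HIT, frames=[6,4]
Step 6: ref 3 → FAULT (evict 6), frames=[3,4]
Step 7: ref 4 → HIT, frames=[3,4]
Step 8: ref 3 → HIT, frames=[3,4]
Step 9: ref 6 → FAULT (evict 3), frames=[6,4]
Step 10: ref 1 → FAULT (evict 6), frames=[1,4]
Step 11: ref 1 → HIT, frames=[1,4]
Step 12: ref 4 → HIT, frames=[1,4]
Total faults: 5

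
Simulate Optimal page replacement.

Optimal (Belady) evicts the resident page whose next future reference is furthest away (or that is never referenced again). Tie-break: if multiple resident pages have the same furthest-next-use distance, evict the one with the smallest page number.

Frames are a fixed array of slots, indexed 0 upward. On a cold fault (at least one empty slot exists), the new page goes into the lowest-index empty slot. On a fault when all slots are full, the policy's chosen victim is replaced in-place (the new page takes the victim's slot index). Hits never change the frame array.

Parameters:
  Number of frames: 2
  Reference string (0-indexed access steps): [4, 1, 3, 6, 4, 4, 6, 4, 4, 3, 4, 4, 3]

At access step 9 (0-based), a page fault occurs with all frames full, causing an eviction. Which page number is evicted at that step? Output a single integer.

Step 0: ref 4 -> FAULT, frames=[4,-]
Step 1: ref 1 -> FAULT, frames=[4,1]
Step 2: ref 3 -> FAULT, evict 1, frames=[4,3]
Step 3: ref 6 -> FAULT, evict 3, frames=[4,6]
Step 4: ref 4 -> HIT, frames=[4,6]
Step 5: ref 4 -> HIT, frames=[4,6]
Step 6: ref 6 -> HIT, frames=[4,6]
Step 7: ref 4 -> HIT, frames=[4,6]
Step 8: ref 4 -> HIT, frames=[4,6]
Step 9: ref 3 -> FAULT, evict 6, frames=[4,3]
At step 9: evicted page 6

Answer: 6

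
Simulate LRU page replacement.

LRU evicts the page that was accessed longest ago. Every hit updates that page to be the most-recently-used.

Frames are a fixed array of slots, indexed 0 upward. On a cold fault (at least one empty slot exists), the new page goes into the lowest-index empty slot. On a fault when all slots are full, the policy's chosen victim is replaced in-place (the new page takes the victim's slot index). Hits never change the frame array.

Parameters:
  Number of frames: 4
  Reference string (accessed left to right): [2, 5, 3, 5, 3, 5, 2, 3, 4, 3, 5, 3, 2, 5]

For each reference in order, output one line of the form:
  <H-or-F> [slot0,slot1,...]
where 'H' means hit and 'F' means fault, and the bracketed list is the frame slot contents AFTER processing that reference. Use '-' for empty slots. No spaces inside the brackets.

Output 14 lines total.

F [2,-,-,-]
F [2,5,-,-]
F [2,5,3,-]
H [2,5,3,-]
H [2,5,3,-]
H [2,5,3,-]
H [2,5,3,-]
H [2,5,3,-]
F [2,5,3,4]
H [2,5,3,4]
H [2,5,3,4]
H [2,5,3,4]
H [2,5,3,4]
H [2,5,3,4]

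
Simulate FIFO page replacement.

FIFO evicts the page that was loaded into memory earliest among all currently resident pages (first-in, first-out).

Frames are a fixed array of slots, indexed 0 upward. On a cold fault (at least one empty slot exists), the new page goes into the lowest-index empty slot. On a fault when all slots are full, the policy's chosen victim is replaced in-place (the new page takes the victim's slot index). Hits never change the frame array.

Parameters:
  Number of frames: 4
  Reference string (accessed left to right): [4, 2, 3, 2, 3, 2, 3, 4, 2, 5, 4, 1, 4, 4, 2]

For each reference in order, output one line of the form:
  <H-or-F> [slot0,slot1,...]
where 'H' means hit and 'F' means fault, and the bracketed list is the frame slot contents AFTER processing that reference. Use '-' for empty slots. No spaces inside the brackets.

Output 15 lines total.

F [4,-,-,-]
F [4,2,-,-]
F [4,2,3,-]
H [4,2,3,-]
H [4,2,3,-]
H [4,2,3,-]
H [4,2,3,-]
H [4,2,3,-]
H [4,2,3,-]
F [4,2,3,5]
H [4,2,3,5]
F [1,2,3,5]
F [1,4,3,5]
H [1,4,3,5]
F [1,4,2,5]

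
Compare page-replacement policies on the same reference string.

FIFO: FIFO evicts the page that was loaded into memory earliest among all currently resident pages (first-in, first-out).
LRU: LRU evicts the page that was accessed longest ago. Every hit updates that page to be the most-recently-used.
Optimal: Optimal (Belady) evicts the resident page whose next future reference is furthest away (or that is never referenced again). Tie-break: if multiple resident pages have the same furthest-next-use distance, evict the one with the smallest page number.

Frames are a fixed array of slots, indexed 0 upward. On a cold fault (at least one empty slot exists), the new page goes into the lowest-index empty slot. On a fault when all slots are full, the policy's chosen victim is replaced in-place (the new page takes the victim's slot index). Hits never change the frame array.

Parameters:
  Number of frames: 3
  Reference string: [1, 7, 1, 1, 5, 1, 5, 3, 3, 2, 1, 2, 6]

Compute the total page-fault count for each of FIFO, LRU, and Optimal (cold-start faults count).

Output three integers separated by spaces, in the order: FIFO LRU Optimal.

Answer: 7 7 6

Derivation:
--- FIFO ---
  step 0: ref 1 -> FAULT, frames=[1,-,-] (faults so far: 1)
  step 1: ref 7 -> FAULT, frames=[1,7,-] (faults so far: 2)
  step 2: ref 1 -> HIT, frames=[1,7,-] (faults so far: 2)
  step 3: ref 1 -> HIT, frames=[1,7,-] (faults so far: 2)
  step 4: ref 5 -> FAULT, frames=[1,7,5] (faults so far: 3)
  step 5: ref 1 -> HIT, frames=[1,7,5] (faults so far: 3)
  step 6: ref 5 -> HIT, frames=[1,7,5] (faults so far: 3)
  step 7: ref 3 -> FAULT, evict 1, frames=[3,7,5] (faults so far: 4)
  step 8: ref 3 -> HIT, frames=[3,7,5] (faults so far: 4)
  step 9: ref 2 -> FAULT, evict 7, frames=[3,2,5] (faults so far: 5)
  step 10: ref 1 -> FAULT, evict 5, frames=[3,2,1] (faults so far: 6)
  step 11: ref 2 -> HIT, frames=[3,2,1] (faults so far: 6)
  step 12: ref 6 -> FAULT, evict 3, frames=[6,2,1] (faults so far: 7)
  FIFO total faults: 7
--- LRU ---
  step 0: ref 1 -> FAULT, frames=[1,-,-] (faults so far: 1)
  step 1: ref 7 -> FAULT, frames=[1,7,-] (faults so far: 2)
  step 2: ref 1 -> HIT, frames=[1,7,-] (faults so far: 2)
  step 3: ref 1 -> HIT, frames=[1,7,-] (faults so far: 2)
  step 4: ref 5 -> FAULT, frames=[1,7,5] (faults so far: 3)
  step 5: ref 1 -> HIT, frames=[1,7,5] (faults so far: 3)
  step 6: ref 5 -> HIT, frames=[1,7,5] (faults so far: 3)
  step 7: ref 3 -> FAULT, evict 7, frames=[1,3,5] (faults so far: 4)
  step 8: ref 3 -> HIT, frames=[1,3,5] (faults so far: 4)
  step 9: ref 2 -> FAULT, evict 1, frames=[2,3,5] (faults so far: 5)
  step 10: ref 1 -> FAULT, evict 5, frames=[2,3,1] (faults so far: 6)
  step 11: ref 2 -> HIT, frames=[2,3,1] (faults so far: 6)
  step 12: ref 6 -> FAULT, evict 3, frames=[2,6,1] (faults so far: 7)
  LRU total faults: 7
--- Optimal ---
  step 0: ref 1 -> FAULT, frames=[1,-,-] (faults so far: 1)
  step 1: ref 7 -> FAULT, frames=[1,7,-] (faults so far: 2)
  step 2: ref 1 -> HIT, frames=[1,7,-] (faults so far: 2)
  step 3: ref 1 -> HIT, frames=[1,7,-] (faults so far: 2)
  step 4: ref 5 -> FAULT, frames=[1,7,5] (faults so far: 3)
  step 5: ref 1 -> HIT, frames=[1,7,5] (faults so far: 3)
  step 6: ref 5 -> HIT, frames=[1,7,5] (faults so far: 3)
  step 7: ref 3 -> FAULT, evict 5, frames=[1,7,3] (faults so far: 4)
  step 8: ref 3 -> HIT, frames=[1,7,3] (faults so far: 4)
  step 9: ref 2 -> FAULT, evict 3, frames=[1,7,2] (faults so far: 5)
  step 10: ref 1 -> HIT, frames=[1,7,2] (faults so far: 5)
  step 11: ref 2 -> HIT, frames=[1,7,2] (faults so far: 5)
  step 12: ref 6 -> FAULT, evict 1, frames=[6,7,2] (faults so far: 6)
  Optimal total faults: 6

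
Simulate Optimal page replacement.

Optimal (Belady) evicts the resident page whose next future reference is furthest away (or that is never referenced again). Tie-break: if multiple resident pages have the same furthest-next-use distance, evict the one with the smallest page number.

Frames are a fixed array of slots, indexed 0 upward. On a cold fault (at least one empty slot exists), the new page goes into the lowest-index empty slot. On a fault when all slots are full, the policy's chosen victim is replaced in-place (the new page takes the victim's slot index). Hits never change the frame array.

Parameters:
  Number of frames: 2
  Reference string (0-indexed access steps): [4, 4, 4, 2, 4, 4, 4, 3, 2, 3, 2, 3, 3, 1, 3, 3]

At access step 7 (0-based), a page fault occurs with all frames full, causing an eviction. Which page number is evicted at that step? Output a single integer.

Answer: 4

Derivation:
Step 0: ref 4 -> FAULT, frames=[4,-]
Step 1: ref 4 -> HIT, frames=[4,-]
Step 2: ref 4 -> HIT, frames=[4,-]
Step 3: ref 2 -> FAULT, frames=[4,2]
Step 4: ref 4 -> HIT, frames=[4,2]
Step 5: ref 4 -> HIT, frames=[4,2]
Step 6: ref 4 -> HIT, frames=[4,2]
Step 7: ref 3 -> FAULT, evict 4, frames=[3,2]
At step 7: evicted page 4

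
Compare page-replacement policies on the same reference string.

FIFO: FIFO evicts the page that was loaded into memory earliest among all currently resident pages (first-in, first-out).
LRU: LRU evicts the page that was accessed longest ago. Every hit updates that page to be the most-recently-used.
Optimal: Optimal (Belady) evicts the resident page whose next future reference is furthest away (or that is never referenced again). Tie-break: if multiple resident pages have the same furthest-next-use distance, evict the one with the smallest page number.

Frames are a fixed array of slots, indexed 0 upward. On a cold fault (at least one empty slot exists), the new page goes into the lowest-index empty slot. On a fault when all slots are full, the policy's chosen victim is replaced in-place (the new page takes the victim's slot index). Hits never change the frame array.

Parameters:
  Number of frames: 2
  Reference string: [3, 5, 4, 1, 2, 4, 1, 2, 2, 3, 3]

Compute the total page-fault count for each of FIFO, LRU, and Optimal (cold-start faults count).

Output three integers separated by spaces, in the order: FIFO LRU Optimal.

Answer: 9 9 7

Derivation:
--- FIFO ---
  step 0: ref 3 -> FAULT, frames=[3,-] (faults so far: 1)
  step 1: ref 5 -> FAULT, frames=[3,5] (faults so far: 2)
  step 2: ref 4 -> FAULT, evict 3, frames=[4,5] (faults so far: 3)
  step 3: ref 1 -> FAULT, evict 5, frames=[4,1] (faults so far: 4)
  step 4: ref 2 -> FAULT, evict 4, frames=[2,1] (faults so far: 5)
  step 5: ref 4 -> FAULT, evict 1, frames=[2,4] (faults so far: 6)
  step 6: ref 1 -> FAULT, evict 2, frames=[1,4] (faults so far: 7)
  step 7: ref 2 -> FAULT, evict 4, frames=[1,2] (faults so far: 8)
  step 8: ref 2 -> HIT, frames=[1,2] (faults so far: 8)
  step 9: ref 3 -> FAULT, evict 1, frames=[3,2] (faults so far: 9)
  step 10: ref 3 -> HIT, frames=[3,2] (faults so far: 9)
  FIFO total faults: 9
--- LRU ---
  step 0: ref 3 -> FAULT, frames=[3,-] (faults so far: 1)
  step 1: ref 5 -> FAULT, frames=[3,5] (faults so far: 2)
  step 2: ref 4 -> FAULT, evict 3, frames=[4,5] (faults so far: 3)
  step 3: ref 1 -> FAULT, evict 5, frames=[4,1] (faults so far: 4)
  step 4: ref 2 -> FAULT, evict 4, frames=[2,1] (faults so far: 5)
  step 5: ref 4 -> FAULT, evict 1, frames=[2,4] (faults so far: 6)
  step 6: ref 1 -> FAULT, evict 2, frames=[1,4] (faults so far: 7)
  step 7: ref 2 -> FAULT, evict 4, frames=[1,2] (faults so far: 8)
  step 8: ref 2 -> HIT, frames=[1,2] (faults so far: 8)
  step 9: ref 3 -> FAULT, evict 1, frames=[3,2] (faults so far: 9)
  step 10: ref 3 -> HIT, frames=[3,2] (faults so far: 9)
  LRU total faults: 9
--- Optimal ---
  step 0: ref 3 -> FAULT, frames=[3,-] (faults so far: 1)
  step 1: ref 5 -> FAULT, frames=[3,5] (faults so far: 2)
  step 2: ref 4 -> FAULT, evict 5, frames=[3,4] (faults so far: 3)
  step 3: ref 1 -> FAULT, evict 3, frames=[1,4] (faults so far: 4)
  step 4: ref 2 -> FAULT, evict 1, frames=[2,4] (faults so far: 5)
  step 5: ref 4 -> HIT, frames=[2,4] (faults so far: 5)
  step 6: ref 1 -> FAULT, evict 4, frames=[2,1] (faults so far: 6)
  step 7: ref 2 -> HIT, frames=[2,1] (faults so far: 6)
  step 8: ref 2 -> HIT, frames=[2,1] (faults so far: 6)
  step 9: ref 3 -> FAULT, evict 1, frames=[2,3] (faults so far: 7)
  step 10: ref 3 -> HIT, frames=[2,3] (faults so far: 7)
  Optimal total faults: 7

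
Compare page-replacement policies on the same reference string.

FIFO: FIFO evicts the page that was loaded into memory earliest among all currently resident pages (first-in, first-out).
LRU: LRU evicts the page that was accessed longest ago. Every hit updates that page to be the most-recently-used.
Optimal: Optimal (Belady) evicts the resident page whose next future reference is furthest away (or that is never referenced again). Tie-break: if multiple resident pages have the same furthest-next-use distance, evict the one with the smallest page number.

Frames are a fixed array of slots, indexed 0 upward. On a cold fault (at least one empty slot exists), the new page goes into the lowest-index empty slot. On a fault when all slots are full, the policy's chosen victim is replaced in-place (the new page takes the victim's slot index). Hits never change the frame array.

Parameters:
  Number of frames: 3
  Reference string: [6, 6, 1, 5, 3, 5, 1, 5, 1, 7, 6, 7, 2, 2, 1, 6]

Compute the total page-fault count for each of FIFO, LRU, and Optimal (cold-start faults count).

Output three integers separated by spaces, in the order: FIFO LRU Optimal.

--- FIFO ---
  step 0: ref 6 -> FAULT, frames=[6,-,-] (faults so far: 1)
  step 1: ref 6 -> HIT, frames=[6,-,-] (faults so far: 1)
  step 2: ref 1 -> FAULT, frames=[6,1,-] (faults so far: 2)
  step 3: ref 5 -> FAULT, frames=[6,1,5] (faults so far: 3)
  step 4: ref 3 -> FAULT, evict 6, frames=[3,1,5] (faults so far: 4)
  step 5: ref 5 -> HIT, frames=[3,1,5] (faults so far: 4)
  step 6: ref 1 -> HIT, frames=[3,1,5] (faults so far: 4)
  step 7: ref 5 -> HIT, frames=[3,1,5] (faults so far: 4)
  step 8: ref 1 -> HIT, frames=[3,1,5] (faults so far: 4)
  step 9: ref 7 -> FAULT, evict 1, frames=[3,7,5] (faults so far: 5)
  step 10: ref 6 -> FAULT, evict 5, frames=[3,7,6] (faults so far: 6)
  step 11: ref 7 -> HIT, frames=[3,7,6] (faults so far: 6)
  step 12: ref 2 -> FAULT, evict 3, frames=[2,7,6] (faults so far: 7)
  step 13: ref 2 -> HIT, frames=[2,7,6] (faults so far: 7)
  step 14: ref 1 -> FAULT, evict 7, frames=[2,1,6] (faults so far: 8)
  step 15: ref 6 -> HIT, frames=[2,1,6] (faults so far: 8)
  FIFO total faults: 8
--- LRU ---
  step 0: ref 6 -> FAULT, frames=[6,-,-] (faults so far: 1)
  step 1: ref 6 -> HIT, frames=[6,-,-] (faults so far: 1)
  step 2: ref 1 -> FAULT, frames=[6,1,-] (faults so far: 2)
  step 3: ref 5 -> FAULT, frames=[6,1,5] (faults so far: 3)
  step 4: ref 3 -> FAULT, evict 6, frames=[3,1,5] (faults so far: 4)
  step 5: ref 5 -> HIT, frames=[3,1,5] (faults so far: 4)
  step 6: ref 1 -> HIT, frames=[3,1,5] (faults so far: 4)
  step 7: ref 5 -> HIT, frames=[3,1,5] (faults so far: 4)
  step 8: ref 1 -> HIT, frames=[3,1,5] (faults so far: 4)
  step 9: ref 7 -> FAULT, evict 3, frames=[7,1,5] (faults so far: 5)
  step 10: ref 6 -> FAULT, evict 5, frames=[7,1,6] (faults so far: 6)
  step 11: ref 7 -> HIT, frames=[7,1,6] (faults so far: 6)
  step 12: ref 2 -> FAULT, evict 1, frames=[7,2,6] (faults so far: 7)
  step 13: ref 2 -> HIT, frames=[7,2,6] (faults so far: 7)
  step 14: ref 1 -> FAULT, evict 6, frames=[7,2,1] (faults so far: 8)
  step 15: ref 6 -> FAULT, evict 7, frames=[6,2,1] (faults so far: 9)
  LRU total faults: 9
--- Optimal ---
  step 0: ref 6 -> FAULT, frames=[6,-,-] (faults so far: 1)
  step 1: ref 6 -> HIT, frames=[6,-,-] (faults so far: 1)
  step 2: ref 1 -> FAULT, frames=[6,1,-] (faults so far: 2)
  step 3: ref 5 -> FAULT, frames=[6,1,5] (faults so far: 3)
  step 4: ref 3 -> FAULT, evict 6, frames=[3,1,5] (faults so far: 4)
  step 5: ref 5 -> HIT, frames=[3,1,5] (faults so far: 4)
  step 6: ref 1 -> HIT, frames=[3,1,5] (faults so far: 4)
  step 7: ref 5 -> HIT, frames=[3,1,5] (faults so far: 4)
  step 8: ref 1 -> HIT, frames=[3,1,5] (faults so far: 4)
  step 9: ref 7 -> FAULT, evict 3, frames=[7,1,5] (faults so far: 5)
  step 10: ref 6 -> FAULT, evict 5, frames=[7,1,6] (faults so far: 6)
  step 11: ref 7 -> HIT, frames=[7,1,6] (faults so far: 6)
  step 12: ref 2 -> FAULT, evict 7, frames=[2,1,6] (faults so far: 7)
  step 13: ref 2 -> HIT, frames=[2,1,6] (faults so far: 7)
  step 14: ref 1 -> HIT, frames=[2,1,6] (faults so far: 7)
  step 15: ref 6 -> HIT, frames=[2,1,6] (faults so far: 7)
  Optimal total faults: 7

Answer: 8 9 7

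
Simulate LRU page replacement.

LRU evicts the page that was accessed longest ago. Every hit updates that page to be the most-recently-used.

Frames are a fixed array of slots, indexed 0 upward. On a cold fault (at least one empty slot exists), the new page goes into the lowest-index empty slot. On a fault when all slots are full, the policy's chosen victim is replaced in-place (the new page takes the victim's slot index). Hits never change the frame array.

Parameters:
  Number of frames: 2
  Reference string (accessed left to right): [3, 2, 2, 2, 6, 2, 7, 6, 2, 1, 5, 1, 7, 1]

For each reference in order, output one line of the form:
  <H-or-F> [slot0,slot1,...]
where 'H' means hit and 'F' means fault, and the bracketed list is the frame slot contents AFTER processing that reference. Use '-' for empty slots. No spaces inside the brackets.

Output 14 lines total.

F [3,-]
F [3,2]
H [3,2]
H [3,2]
F [6,2]
H [6,2]
F [7,2]
F [7,6]
F [2,6]
F [2,1]
F [5,1]
H [5,1]
F [7,1]
H [7,1]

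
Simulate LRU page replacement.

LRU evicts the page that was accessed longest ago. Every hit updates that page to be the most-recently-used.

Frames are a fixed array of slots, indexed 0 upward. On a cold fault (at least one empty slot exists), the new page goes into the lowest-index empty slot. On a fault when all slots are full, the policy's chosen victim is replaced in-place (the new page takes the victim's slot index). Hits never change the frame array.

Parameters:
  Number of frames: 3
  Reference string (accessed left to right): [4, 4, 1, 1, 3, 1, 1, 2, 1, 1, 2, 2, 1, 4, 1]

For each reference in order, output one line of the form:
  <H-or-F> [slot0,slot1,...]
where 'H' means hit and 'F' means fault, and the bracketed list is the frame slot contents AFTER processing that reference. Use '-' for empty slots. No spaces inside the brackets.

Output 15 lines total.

F [4,-,-]
H [4,-,-]
F [4,1,-]
H [4,1,-]
F [4,1,3]
H [4,1,3]
H [4,1,3]
F [2,1,3]
H [2,1,3]
H [2,1,3]
H [2,1,3]
H [2,1,3]
H [2,1,3]
F [2,1,4]
H [2,1,4]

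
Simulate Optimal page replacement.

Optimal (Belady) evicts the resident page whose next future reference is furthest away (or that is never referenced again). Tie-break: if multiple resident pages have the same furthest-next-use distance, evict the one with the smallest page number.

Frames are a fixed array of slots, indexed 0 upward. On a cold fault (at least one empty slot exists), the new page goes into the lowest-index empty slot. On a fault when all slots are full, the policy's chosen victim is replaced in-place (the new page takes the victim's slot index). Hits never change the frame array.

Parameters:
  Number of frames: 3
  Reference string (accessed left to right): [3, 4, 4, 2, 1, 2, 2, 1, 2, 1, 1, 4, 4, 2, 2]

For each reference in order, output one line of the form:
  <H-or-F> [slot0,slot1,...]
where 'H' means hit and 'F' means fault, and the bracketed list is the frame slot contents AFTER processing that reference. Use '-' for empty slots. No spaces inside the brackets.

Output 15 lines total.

F [3,-,-]
F [3,4,-]
H [3,4,-]
F [3,4,2]
F [1,4,2]
H [1,4,2]
H [1,4,2]
H [1,4,2]
H [1,4,2]
H [1,4,2]
H [1,4,2]
H [1,4,2]
H [1,4,2]
H [1,4,2]
H [1,4,2]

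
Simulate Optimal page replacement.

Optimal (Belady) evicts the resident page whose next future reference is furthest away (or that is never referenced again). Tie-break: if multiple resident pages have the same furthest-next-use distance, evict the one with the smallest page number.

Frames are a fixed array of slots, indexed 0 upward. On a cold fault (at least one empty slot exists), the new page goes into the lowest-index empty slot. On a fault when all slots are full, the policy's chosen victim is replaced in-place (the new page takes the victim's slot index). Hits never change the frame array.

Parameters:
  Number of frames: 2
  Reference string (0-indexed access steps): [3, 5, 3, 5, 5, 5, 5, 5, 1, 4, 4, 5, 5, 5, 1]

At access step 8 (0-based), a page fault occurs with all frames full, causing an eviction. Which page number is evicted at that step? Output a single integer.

Step 0: ref 3 -> FAULT, frames=[3,-]
Step 1: ref 5 -> FAULT, frames=[3,5]
Step 2: ref 3 -> HIT, frames=[3,5]
Step 3: ref 5 -> HIT, frames=[3,5]
Step 4: ref 5 -> HIT, frames=[3,5]
Step 5: ref 5 -> HIT, frames=[3,5]
Step 6: ref 5 -> HIT, frames=[3,5]
Step 7: ref 5 -> HIT, frames=[3,5]
Step 8: ref 1 -> FAULT, evict 3, frames=[1,5]
At step 8: evicted page 3

Answer: 3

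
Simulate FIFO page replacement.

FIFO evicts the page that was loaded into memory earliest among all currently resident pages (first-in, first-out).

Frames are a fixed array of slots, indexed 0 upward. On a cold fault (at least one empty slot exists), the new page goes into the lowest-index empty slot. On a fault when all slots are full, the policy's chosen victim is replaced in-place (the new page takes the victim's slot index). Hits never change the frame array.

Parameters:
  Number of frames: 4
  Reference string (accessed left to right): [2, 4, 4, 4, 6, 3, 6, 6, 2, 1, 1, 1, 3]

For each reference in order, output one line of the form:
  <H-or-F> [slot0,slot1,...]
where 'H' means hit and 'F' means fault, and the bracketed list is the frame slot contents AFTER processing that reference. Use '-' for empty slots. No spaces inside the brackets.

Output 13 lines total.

F [2,-,-,-]
F [2,4,-,-]
H [2,4,-,-]
H [2,4,-,-]
F [2,4,6,-]
F [2,4,6,3]
H [2,4,6,3]
H [2,4,6,3]
H [2,4,6,3]
F [1,4,6,3]
H [1,4,6,3]
H [1,4,6,3]
H [1,4,6,3]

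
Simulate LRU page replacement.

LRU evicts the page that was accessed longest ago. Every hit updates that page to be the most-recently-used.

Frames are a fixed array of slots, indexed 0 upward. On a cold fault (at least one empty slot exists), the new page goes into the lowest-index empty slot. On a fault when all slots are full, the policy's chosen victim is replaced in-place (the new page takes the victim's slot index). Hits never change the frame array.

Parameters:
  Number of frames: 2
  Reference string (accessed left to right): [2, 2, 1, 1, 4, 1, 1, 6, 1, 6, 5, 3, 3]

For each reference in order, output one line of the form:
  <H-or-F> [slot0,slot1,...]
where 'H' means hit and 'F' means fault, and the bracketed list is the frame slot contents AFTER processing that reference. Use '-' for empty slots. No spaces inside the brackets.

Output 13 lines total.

F [2,-]
H [2,-]
F [2,1]
H [2,1]
F [4,1]
H [4,1]
H [4,1]
F [6,1]
H [6,1]
H [6,1]
F [6,5]
F [3,5]
H [3,5]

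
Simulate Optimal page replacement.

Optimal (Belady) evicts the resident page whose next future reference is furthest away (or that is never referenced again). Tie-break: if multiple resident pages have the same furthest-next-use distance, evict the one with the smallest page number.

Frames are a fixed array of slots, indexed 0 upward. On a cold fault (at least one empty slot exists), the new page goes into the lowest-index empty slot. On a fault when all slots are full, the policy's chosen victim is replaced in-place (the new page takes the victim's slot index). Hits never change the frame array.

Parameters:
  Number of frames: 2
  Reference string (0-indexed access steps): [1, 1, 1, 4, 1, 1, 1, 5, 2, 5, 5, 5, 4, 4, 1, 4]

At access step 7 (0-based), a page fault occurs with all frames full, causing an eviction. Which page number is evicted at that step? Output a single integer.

Answer: 1

Derivation:
Step 0: ref 1 -> FAULT, frames=[1,-]
Step 1: ref 1 -> HIT, frames=[1,-]
Step 2: ref 1 -> HIT, frames=[1,-]
Step 3: ref 4 -> FAULT, frames=[1,4]
Step 4: ref 1 -> HIT, frames=[1,4]
Step 5: ref 1 -> HIT, frames=[1,4]
Step 6: ref 1 -> HIT, frames=[1,4]
Step 7: ref 5 -> FAULT, evict 1, frames=[5,4]
At step 7: evicted page 1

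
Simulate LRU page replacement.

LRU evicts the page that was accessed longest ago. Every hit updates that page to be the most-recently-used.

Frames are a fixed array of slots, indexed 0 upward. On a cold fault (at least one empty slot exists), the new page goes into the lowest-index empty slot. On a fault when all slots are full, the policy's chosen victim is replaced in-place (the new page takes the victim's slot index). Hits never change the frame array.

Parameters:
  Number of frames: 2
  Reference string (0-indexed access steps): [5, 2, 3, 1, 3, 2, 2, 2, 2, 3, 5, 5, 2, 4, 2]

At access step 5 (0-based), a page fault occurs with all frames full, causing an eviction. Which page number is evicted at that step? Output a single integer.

Step 0: ref 5 -> FAULT, frames=[5,-]
Step 1: ref 2 -> FAULT, frames=[5,2]
Step 2: ref 3 -> FAULT, evict 5, frames=[3,2]
Step 3: ref 1 -> FAULT, evict 2, frames=[3,1]
Step 4: ref 3 -> HIT, frames=[3,1]
Step 5: ref 2 -> FAULT, evict 1, frames=[3,2]
At step 5: evicted page 1

Answer: 1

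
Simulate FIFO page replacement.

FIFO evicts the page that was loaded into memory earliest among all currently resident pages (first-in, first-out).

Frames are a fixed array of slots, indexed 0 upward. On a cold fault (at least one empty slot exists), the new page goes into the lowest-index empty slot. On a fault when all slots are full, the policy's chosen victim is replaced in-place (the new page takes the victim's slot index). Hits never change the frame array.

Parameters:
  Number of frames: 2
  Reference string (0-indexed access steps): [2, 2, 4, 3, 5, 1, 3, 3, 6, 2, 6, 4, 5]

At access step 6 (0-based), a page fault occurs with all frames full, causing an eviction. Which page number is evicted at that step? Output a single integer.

Step 0: ref 2 -> FAULT, frames=[2,-]
Step 1: ref 2 -> HIT, frames=[2,-]
Step 2: ref 4 -> FAULT, frames=[2,4]
Step 3: ref 3 -> FAULT, evict 2, frames=[3,4]
Step 4: ref 5 -> FAULT, evict 4, frames=[3,5]
Step 5: ref 1 -> FAULT, evict 3, frames=[1,5]
Step 6: ref 3 -> FAULT, evict 5, frames=[1,3]
At step 6: evicted page 5

Answer: 5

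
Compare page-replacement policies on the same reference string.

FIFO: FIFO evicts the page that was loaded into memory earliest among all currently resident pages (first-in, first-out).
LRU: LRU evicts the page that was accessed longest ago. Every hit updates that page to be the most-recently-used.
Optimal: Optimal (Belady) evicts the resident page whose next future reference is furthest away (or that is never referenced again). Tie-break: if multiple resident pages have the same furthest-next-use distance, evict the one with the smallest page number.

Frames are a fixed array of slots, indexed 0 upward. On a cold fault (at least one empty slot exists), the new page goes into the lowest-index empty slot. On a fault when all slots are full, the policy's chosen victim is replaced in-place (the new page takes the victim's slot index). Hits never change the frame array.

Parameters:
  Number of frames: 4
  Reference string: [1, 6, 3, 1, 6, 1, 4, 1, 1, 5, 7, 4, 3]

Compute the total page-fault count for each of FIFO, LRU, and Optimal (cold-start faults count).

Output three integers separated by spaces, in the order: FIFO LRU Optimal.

Answer: 6 7 6

Derivation:
--- FIFO ---
  step 0: ref 1 -> FAULT, frames=[1,-,-,-] (faults so far: 1)
  step 1: ref 6 -> FAULT, frames=[1,6,-,-] (faults so far: 2)
  step 2: ref 3 -> FAULT, frames=[1,6,3,-] (faults so far: 3)
  step 3: ref 1 -> HIT, frames=[1,6,3,-] (faults so far: 3)
  step 4: ref 6 -> HIT, frames=[1,6,3,-] (faults so far: 3)
  step 5: ref 1 -> HIT, frames=[1,6,3,-] (faults so far: 3)
  step 6: ref 4 -> FAULT, frames=[1,6,3,4] (faults so far: 4)
  step 7: ref 1 -> HIT, frames=[1,6,3,4] (faults so far: 4)
  step 8: ref 1 -> HIT, frames=[1,6,3,4] (faults so far: 4)
  step 9: ref 5 -> FAULT, evict 1, frames=[5,6,3,4] (faults so far: 5)
  step 10: ref 7 -> FAULT, evict 6, frames=[5,7,3,4] (faults so far: 6)
  step 11: ref 4 -> HIT, frames=[5,7,3,4] (faults so far: 6)
  step 12: ref 3 -> HIT, frames=[5,7,3,4] (faults so far: 6)
  FIFO total faults: 6
--- LRU ---
  step 0: ref 1 -> FAULT, frames=[1,-,-,-] (faults so far: 1)
  step 1: ref 6 -> FAULT, frames=[1,6,-,-] (faults so far: 2)
  step 2: ref 3 -> FAULT, frames=[1,6,3,-] (faults so far: 3)
  step 3: ref 1 -> HIT, frames=[1,6,3,-] (faults so far: 3)
  step 4: ref 6 -> HIT, frames=[1,6,3,-] (faults so far: 3)
  step 5: ref 1 -> HIT, frames=[1,6,3,-] (faults so far: 3)
  step 6: ref 4 -> FAULT, frames=[1,6,3,4] (faults so far: 4)
  step 7: ref 1 -> HIT, frames=[1,6,3,4] (faults so far: 4)
  step 8: ref 1 -> HIT, frames=[1,6,3,4] (faults so far: 4)
  step 9: ref 5 -> FAULT, evict 3, frames=[1,6,5,4] (faults so far: 5)
  step 10: ref 7 -> FAULT, evict 6, frames=[1,7,5,4] (faults so far: 6)
  step 11: ref 4 -> HIT, frames=[1,7,5,4] (faults so far: 6)
  step 12: ref 3 -> FAULT, evict 1, frames=[3,7,5,4] (faults so far: 7)
  LRU total faults: 7
--- Optimal ---
  step 0: ref 1 -> FAULT, frames=[1,-,-,-] (faults so far: 1)
  step 1: ref 6 -> FAULT, frames=[1,6,-,-] (faults so far: 2)
  step 2: ref 3 -> FAULT, frames=[1,6,3,-] (faults so far: 3)
  step 3: ref 1 -> HIT, frames=[1,6,3,-] (faults so far: 3)
  step 4: ref 6 -> HIT, frames=[1,6,3,-] (faults so far: 3)
  step 5: ref 1 -> HIT, frames=[1,6,3,-] (faults so far: 3)
  step 6: ref 4 -> FAULT, frames=[1,6,3,4] (faults so far: 4)
  step 7: ref 1 -> HIT, frames=[1,6,3,4] (faults so far: 4)
  step 8: ref 1 -> HIT, frames=[1,6,3,4] (faults so far: 4)
  step 9: ref 5 -> FAULT, evict 1, frames=[5,6,3,4] (faults so far: 5)
  step 10: ref 7 -> FAULT, evict 5, frames=[7,6,3,4] (faults so far: 6)
  step 11: ref 4 -> HIT, frames=[7,6,3,4] (faults so far: 6)
  step 12: ref 3 -> HIT, frames=[7,6,3,4] (faults so far: 6)
  Optimal total faults: 6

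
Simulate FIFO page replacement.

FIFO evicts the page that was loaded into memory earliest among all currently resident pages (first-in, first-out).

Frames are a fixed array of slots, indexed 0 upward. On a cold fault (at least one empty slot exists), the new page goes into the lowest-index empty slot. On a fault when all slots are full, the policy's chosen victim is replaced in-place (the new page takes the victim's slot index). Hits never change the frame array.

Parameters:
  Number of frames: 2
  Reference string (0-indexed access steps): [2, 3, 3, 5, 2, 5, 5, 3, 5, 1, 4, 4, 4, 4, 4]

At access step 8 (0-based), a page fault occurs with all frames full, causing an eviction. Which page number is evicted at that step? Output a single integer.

Answer: 2

Derivation:
Step 0: ref 2 -> FAULT, frames=[2,-]
Step 1: ref 3 -> FAULT, frames=[2,3]
Step 2: ref 3 -> HIT, frames=[2,3]
Step 3: ref 5 -> FAULT, evict 2, frames=[5,3]
Step 4: ref 2 -> FAULT, evict 3, frames=[5,2]
Step 5: ref 5 -> HIT, frames=[5,2]
Step 6: ref 5 -> HIT, frames=[5,2]
Step 7: ref 3 -> FAULT, evict 5, frames=[3,2]
Step 8: ref 5 -> FAULT, evict 2, frames=[3,5]
At step 8: evicted page 2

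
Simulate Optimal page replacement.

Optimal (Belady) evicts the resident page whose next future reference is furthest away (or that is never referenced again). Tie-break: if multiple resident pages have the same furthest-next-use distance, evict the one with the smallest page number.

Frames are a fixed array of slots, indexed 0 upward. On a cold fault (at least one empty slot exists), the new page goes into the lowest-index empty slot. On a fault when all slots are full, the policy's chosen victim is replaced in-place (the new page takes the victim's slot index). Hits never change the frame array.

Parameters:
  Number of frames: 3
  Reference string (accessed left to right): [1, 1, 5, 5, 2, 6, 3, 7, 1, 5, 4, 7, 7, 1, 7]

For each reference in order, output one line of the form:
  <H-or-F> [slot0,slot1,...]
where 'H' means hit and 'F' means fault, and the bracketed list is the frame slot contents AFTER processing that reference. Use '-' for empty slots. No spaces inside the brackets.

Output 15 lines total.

F [1,-,-]
H [1,-,-]
F [1,5,-]
H [1,5,-]
F [1,5,2]
F [1,5,6]
F [1,5,3]
F [1,5,7]
H [1,5,7]
H [1,5,7]
F [1,4,7]
H [1,4,7]
H [1,4,7]
H [1,4,7]
H [1,4,7]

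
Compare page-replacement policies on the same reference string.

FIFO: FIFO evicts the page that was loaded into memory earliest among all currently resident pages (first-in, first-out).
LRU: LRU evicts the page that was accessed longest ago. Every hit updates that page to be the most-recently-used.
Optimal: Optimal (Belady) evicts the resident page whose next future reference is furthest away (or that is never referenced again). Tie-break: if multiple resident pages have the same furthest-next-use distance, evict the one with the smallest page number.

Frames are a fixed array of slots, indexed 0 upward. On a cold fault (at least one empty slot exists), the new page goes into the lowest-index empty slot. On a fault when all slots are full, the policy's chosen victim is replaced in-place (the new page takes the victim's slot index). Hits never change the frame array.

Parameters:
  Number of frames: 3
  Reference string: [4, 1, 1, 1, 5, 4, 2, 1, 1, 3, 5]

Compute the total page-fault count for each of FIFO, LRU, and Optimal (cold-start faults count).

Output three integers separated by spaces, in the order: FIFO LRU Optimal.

--- FIFO ---
  step 0: ref 4 -> FAULT, frames=[4,-,-] (faults so far: 1)
  step 1: ref 1 -> FAULT, frames=[4,1,-] (faults so far: 2)
  step 2: ref 1 -> HIT, frames=[4,1,-] (faults so far: 2)
  step 3: ref 1 -> HIT, frames=[4,1,-] (faults so far: 2)
  step 4: ref 5 -> FAULT, frames=[4,1,5] (faults so far: 3)
  step 5: ref 4 -> HIT, frames=[4,1,5] (faults so far: 3)
  step 6: ref 2 -> FAULT, evict 4, frames=[2,1,5] (faults so far: 4)
  step 7: ref 1 -> HIT, frames=[2,1,5] (faults so far: 4)
  step 8: ref 1 -> HIT, frames=[2,1,5] (faults so far: 4)
  step 9: ref 3 -> FAULT, evict 1, frames=[2,3,5] (faults so far: 5)
  step 10: ref 5 -> HIT, frames=[2,3,5] (faults so far: 5)
  FIFO total faults: 5
--- LRU ---
  step 0: ref 4 -> FAULT, frames=[4,-,-] (faults so far: 1)
  step 1: ref 1 -> FAULT, frames=[4,1,-] (faults so far: 2)
  step 2: ref 1 -> HIT, frames=[4,1,-] (faults so far: 2)
  step 3: ref 1 -> HIT, frames=[4,1,-] (faults so far: 2)
  step 4: ref 5 -> FAULT, frames=[4,1,5] (faults so far: 3)
  step 5: ref 4 -> HIT, frames=[4,1,5] (faults so far: 3)
  step 6: ref 2 -> FAULT, evict 1, frames=[4,2,5] (faults so far: 4)
  step 7: ref 1 -> FAULT, evict 5, frames=[4,2,1] (faults so far: 5)
  step 8: ref 1 -> HIT, frames=[4,2,1] (faults so far: 5)
  step 9: ref 3 -> FAULT, evict 4, frames=[3,2,1] (faults so far: 6)
  step 10: ref 5 -> FAULT, evict 2, frames=[3,5,1] (faults so far: 7)
  LRU total faults: 7
--- Optimal ---
  step 0: ref 4 -> FAULT, frames=[4,-,-] (faults so far: 1)
  step 1: ref 1 -> FAULT, frames=[4,1,-] (faults so far: 2)
  step 2: ref 1 -> HIT, frames=[4,1,-] (faults so far: 2)
  step 3: ref 1 -> HIT, frames=[4,1,-] (faults so far: 2)
  step 4: ref 5 -> FAULT, frames=[4,1,5] (faults so far: 3)
  step 5: ref 4 -> HIT, frames=[4,1,5] (faults so far: 3)
  step 6: ref 2 -> FAULT, evict 4, frames=[2,1,5] (faults so far: 4)
  step 7: ref 1 -> HIT, frames=[2,1,5] (faults so far: 4)
  step 8: ref 1 -> HIT, frames=[2,1,5] (faults so far: 4)
  step 9: ref 3 -> FAULT, evict 1, frames=[2,3,5] (faults so far: 5)
  step 10: ref 5 -> HIT, frames=[2,3,5] (faults so far: 5)
  Optimal total faults: 5

Answer: 5 7 5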